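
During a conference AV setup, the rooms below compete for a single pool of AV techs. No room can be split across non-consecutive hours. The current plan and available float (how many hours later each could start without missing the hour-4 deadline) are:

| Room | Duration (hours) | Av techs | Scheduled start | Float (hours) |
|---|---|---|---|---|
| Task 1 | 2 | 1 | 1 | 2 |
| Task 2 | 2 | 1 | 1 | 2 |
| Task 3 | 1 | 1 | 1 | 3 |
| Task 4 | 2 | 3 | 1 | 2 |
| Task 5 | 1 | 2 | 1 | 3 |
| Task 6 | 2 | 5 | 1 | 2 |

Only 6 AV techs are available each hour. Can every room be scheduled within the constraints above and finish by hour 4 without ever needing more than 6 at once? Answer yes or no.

Schedule Task 1@1, Task 2@2, Task 3@2, Task 4@1, Task 5@1, Task 6@3: h1:6  h2:6  h3:6  h4:5 — peak 6 ≤ 6.

yes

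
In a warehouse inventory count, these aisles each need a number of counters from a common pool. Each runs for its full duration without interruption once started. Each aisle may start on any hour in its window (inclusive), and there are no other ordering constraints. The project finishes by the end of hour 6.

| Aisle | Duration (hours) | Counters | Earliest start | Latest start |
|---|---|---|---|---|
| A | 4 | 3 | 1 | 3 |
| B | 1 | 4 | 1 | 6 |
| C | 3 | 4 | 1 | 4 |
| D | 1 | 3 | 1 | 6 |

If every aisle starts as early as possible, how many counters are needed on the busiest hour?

14

Early-start schedule: A@1, B@1, C@1, D@1.
Load per hour: hour 1: 14, hour 2: 7, hour 3: 7, hour 4: 3, hour 5: 0, hour 6: 0.
Peak is 14.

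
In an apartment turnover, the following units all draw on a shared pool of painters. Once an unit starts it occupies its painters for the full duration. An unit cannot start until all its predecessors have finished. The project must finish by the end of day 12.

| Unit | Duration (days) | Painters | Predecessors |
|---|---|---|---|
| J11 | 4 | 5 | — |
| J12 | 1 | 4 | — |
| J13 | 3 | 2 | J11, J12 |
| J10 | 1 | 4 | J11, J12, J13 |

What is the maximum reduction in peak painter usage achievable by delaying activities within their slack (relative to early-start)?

4

Early-start peak: d1:9  d2:5  d3:5  d4:5  d5:2  d6:2  d7:2  d8:4  d9:0  d10:0  d11:0  d12:0 ⇒ 9.
Leveled (J11@1, J12@5, J13@6, J10@9): d1:5  d2:5  d3:5  d4:5  d5:4  d6:2  d7:2  d8:2  d9:4  d10:0  d11:0  d12:0 ⇒ 5.
Reduction 9 − 5 = 4.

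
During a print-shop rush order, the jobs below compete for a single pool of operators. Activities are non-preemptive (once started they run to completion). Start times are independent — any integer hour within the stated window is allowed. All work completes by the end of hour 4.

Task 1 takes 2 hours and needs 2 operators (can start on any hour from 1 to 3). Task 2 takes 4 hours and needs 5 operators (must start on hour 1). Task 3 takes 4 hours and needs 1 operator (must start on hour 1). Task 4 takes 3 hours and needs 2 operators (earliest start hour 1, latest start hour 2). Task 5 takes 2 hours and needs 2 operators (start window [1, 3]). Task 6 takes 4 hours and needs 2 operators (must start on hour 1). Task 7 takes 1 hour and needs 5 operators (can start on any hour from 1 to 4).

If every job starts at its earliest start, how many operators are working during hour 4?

8

At early start, hour 4 has: Task 2, Task 3, Task 6.
Demand: 5 + 1 + 2 = 8.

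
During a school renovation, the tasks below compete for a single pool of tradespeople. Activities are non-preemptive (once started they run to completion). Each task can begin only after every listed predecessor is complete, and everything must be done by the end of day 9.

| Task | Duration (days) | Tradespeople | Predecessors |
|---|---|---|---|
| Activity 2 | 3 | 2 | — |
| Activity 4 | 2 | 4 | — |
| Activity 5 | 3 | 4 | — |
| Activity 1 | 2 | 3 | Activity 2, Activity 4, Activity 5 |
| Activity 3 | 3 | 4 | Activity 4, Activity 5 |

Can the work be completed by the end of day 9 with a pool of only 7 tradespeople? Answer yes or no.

yes

Schedule Activity 2@1, Activity 4@1, Activity 5@3, Activity 1@6, Activity 3@6: d1:6  d2:6  d3:6  d4:4  d5:4  d6:7  d7:7  d8:4  d9:0 — peak 7 ≤ 7.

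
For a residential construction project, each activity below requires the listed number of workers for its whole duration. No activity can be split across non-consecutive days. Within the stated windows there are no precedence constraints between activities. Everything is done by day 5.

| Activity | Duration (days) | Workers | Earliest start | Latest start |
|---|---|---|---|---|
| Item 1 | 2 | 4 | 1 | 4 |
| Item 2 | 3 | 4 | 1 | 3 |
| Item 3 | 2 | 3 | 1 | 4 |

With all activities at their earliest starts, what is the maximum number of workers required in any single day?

11

Early-start schedule: Item 1@1, Item 2@1, Item 3@1.
Load per day: day 1: 11, day 2: 11, day 3: 4, day 4: 0, day 5: 0.
Peak is 11.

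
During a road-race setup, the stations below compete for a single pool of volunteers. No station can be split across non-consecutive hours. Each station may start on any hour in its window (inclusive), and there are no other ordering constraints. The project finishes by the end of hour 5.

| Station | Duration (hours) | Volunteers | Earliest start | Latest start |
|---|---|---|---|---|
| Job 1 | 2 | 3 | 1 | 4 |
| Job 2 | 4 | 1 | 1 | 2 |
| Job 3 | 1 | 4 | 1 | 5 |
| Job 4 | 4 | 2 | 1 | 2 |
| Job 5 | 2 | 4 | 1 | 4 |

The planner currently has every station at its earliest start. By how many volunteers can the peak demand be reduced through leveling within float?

7

Early-start peak: h1:14  h2:10  h3:3  h4:3  h5:0 ⇒ 14.
Leveled (Job 1@1, Job 2@1, Job 3@3, Job 4@1, Job 5@4): h1:6  h2:6  h3:7  h4:7  h5:4 ⇒ 7.
Reduction 14 − 7 = 7.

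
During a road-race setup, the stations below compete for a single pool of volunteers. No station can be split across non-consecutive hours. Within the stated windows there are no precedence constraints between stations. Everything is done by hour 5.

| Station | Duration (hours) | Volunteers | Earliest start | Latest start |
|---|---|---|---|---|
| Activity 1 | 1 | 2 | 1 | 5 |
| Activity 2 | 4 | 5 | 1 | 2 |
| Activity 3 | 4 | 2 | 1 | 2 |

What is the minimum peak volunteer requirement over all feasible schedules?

Early-start (Activity 1@1, Activity 2@1, Activity 3@1) gives peak 9: h1:9  h2:7  h3:7  h4:7  h5:0.
Shift Activity 3→2.
Schedule Activity 1@1, Activity 2@1, Activity 3@2: h1:7  h2:7  h3:7  h4:7  h5:2 — peak 7.
No arrangement of the 20 feasible schedules does better.

7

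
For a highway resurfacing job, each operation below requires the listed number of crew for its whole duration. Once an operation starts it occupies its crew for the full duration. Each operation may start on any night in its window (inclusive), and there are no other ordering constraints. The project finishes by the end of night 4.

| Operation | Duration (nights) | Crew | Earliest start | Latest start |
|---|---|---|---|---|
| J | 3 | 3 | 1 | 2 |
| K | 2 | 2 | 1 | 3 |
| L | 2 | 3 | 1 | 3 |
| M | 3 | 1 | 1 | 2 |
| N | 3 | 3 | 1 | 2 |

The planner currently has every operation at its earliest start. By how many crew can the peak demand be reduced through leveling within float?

2

Early-start peak: n1:12  n2:12  n3:7  n4:0 ⇒ 12.
Leveled (J@1, K@1, L@3, M@1, N@1): n1:9  n2:9  n3:10  n4:3 ⇒ 10.
Reduction 12 − 10 = 2.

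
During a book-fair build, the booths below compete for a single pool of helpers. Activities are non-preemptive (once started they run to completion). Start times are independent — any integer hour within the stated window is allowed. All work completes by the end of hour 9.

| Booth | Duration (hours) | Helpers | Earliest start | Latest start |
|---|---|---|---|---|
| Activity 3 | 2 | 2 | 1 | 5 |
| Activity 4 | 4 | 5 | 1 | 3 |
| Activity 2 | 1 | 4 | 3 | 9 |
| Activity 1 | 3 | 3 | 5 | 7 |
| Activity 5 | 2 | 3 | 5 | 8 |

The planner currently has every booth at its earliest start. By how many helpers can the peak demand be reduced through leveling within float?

3

Early-start peak: h1:7  h2:7  h3:9  h4:5  h5:6  h6:6  h7:3  h8:0  h9:0 ⇒ 9.
Leveled (Activity 3@5, Activity 4@1, Activity 2@5, Activity 1@6, Activity 5@7): h1:5  h2:5  h3:5  h4:5  h5:6  h6:5  h7:6  h8:6  h9:0 ⇒ 6.
Reduction 9 − 6 = 3.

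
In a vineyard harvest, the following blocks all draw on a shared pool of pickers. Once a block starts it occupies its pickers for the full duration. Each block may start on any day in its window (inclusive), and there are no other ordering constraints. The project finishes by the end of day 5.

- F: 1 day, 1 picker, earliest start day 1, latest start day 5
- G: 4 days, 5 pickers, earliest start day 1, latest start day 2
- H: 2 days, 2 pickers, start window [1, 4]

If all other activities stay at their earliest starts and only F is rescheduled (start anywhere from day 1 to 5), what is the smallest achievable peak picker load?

F@1: d1:8  d2:7  d3:5  d4:5  d5:0 → peak 8
F@2: d1:7  d2:8  d3:5  d4:5  d5:0 → peak 8
F@3: d1:7  d2:7  d3:6  d4:5  d5:0 → peak 7
F@4: d1:7  d2:7  d3:5  d4:6  d5:0 → peak 7
F@5: d1:7  d2:7  d3:5  d4:5  d5:1 → peak 7
Best is F@3, peak 7.

7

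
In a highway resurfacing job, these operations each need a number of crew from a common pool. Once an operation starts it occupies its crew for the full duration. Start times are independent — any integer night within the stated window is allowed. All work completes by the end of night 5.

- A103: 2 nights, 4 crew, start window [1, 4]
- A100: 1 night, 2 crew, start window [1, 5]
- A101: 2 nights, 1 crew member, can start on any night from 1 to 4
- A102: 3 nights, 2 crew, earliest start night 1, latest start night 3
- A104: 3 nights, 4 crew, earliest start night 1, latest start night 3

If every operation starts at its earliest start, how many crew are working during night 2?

11

At early start, night 2 has: A103, A101, A102, A104.
Demand: 4 + 1 + 2 + 4 = 11.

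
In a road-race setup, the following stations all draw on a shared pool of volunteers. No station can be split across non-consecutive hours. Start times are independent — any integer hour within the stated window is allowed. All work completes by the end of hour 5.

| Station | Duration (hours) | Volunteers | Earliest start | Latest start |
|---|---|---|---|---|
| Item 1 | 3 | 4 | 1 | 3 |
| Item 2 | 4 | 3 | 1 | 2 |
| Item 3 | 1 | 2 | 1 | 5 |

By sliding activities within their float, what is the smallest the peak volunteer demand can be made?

7

Early-start (Item 1@1, Item 2@1, Item 3@1) gives peak 9: h1:9  h2:7  h3:7  h4:3  h5:0.
Shift Item 3→4.
Schedule Item 1@1, Item 2@1, Item 3@4: h1:7  h2:7  h3:7  h4:5  h5:0 — peak 7.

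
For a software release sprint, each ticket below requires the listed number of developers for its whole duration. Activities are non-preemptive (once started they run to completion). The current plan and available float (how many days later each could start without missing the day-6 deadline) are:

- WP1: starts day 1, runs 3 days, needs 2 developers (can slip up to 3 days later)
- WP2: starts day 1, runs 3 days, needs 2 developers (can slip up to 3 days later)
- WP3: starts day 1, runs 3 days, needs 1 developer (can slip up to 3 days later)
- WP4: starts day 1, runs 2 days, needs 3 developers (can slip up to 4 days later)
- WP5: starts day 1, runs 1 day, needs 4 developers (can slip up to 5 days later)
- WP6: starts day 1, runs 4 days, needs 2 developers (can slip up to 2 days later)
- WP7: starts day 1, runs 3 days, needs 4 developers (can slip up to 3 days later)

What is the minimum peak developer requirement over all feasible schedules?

8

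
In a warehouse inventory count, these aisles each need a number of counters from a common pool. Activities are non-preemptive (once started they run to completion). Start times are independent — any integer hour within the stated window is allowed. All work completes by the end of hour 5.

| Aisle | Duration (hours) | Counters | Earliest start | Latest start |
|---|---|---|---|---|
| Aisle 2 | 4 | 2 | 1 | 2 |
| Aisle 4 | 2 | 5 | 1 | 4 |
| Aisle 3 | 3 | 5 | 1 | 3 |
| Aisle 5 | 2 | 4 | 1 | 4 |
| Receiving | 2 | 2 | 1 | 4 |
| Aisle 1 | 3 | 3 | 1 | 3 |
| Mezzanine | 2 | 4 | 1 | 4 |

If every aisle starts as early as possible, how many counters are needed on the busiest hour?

Early-start schedule: Aisle 2@1, Aisle 4@1, Aisle 3@1, Aisle 5@1, Receiving@1, Aisle 1@1, Mezzanine@1.
Load per hour: hour 1: 25, hour 2: 25, hour 3: 10, hour 4: 2, hour 5: 0.
Peak is 25.

25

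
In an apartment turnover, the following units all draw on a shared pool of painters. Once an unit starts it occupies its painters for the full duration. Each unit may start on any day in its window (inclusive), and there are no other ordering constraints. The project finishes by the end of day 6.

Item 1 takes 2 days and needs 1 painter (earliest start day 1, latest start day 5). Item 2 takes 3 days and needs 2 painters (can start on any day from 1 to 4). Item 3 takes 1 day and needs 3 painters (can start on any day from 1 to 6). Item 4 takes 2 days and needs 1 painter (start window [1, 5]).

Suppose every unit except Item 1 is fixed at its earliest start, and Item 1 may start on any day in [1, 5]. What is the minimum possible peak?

6

Item 1@1: d1:7  d2:4  d3:2  d4:0  d5:0  d6:0 → peak 7
Item 1@2: d1:6  d2:4  d3:3  d4:0  d5:0  d6:0 → peak 6
Item 1@3: d1:6  d2:3  d3:3  d4:1  d5:0  d6:0 → peak 6
Item 1@4: d1:6  d2:3  d3:2  d4:1  d5:1  d6:0 → peak 6
Item 1@5: d1:6  d2:3  d3:2  d4:0  d5:1  d6:1 → peak 6
Best is Item 1@2, peak 6.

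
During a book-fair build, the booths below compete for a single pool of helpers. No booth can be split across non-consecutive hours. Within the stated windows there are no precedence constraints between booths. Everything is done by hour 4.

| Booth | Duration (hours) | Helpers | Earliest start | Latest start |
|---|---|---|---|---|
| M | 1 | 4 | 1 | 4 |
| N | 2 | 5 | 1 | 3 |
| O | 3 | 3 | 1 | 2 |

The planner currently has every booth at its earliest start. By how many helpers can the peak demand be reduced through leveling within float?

4

Early-start peak: h1:12  h2:8  h3:3  h4:0 ⇒ 12.
Leveled (M@1, N@2, O@1): h1:7  h2:8  h3:8  h4:0 ⇒ 8.
Reduction 12 − 8 = 4.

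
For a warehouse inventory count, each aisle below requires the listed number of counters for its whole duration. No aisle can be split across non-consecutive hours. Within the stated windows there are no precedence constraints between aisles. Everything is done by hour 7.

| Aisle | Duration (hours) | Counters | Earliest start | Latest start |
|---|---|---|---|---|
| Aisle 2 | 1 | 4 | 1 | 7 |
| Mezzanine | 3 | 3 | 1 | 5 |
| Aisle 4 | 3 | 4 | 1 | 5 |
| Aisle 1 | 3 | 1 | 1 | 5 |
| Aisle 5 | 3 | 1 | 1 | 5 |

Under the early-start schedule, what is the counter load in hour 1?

At early start, hour 1 has: Aisle 2, Mezzanine, Aisle 4, Aisle 1, Aisle 5.
Demand: 4 + 3 + 4 + 1 + 1 = 13.

13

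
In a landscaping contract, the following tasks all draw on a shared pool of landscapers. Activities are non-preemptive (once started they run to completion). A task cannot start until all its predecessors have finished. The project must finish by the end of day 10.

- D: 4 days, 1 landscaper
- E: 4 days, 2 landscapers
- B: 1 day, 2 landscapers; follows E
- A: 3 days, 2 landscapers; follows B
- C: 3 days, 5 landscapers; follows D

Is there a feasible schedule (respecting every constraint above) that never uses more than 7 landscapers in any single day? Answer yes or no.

Schedule D@1, E@1, B@5, A@6, C@5: d1:3  d2:3  d3:3  d4:3  d5:7  d6:7  d7:7  d8:2  d9:0  d10:0 — peak 7 ≤ 7.

yes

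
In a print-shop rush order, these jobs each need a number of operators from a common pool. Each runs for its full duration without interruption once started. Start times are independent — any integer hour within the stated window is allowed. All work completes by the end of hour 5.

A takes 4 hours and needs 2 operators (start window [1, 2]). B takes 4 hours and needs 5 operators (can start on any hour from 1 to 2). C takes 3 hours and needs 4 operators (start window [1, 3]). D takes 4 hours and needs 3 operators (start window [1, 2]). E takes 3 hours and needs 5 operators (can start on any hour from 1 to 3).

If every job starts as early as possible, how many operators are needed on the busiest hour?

Early-start schedule: A@1, B@1, C@1, D@1, E@1.
Load per hour: hour 1: 19, hour 2: 19, hour 3: 19, hour 4: 10, hour 5: 0.
Peak is 19.

19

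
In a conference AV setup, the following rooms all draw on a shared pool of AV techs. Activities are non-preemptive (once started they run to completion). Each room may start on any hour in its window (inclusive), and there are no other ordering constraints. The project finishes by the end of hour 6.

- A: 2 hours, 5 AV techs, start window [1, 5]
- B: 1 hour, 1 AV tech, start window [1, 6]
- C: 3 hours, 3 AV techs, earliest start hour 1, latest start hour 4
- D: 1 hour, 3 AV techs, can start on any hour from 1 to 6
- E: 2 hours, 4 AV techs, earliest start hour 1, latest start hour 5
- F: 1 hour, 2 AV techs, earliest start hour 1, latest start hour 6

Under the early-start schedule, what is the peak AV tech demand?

Early-start schedule: A@1, B@1, C@1, D@1, E@1, F@1.
Load per hour: hour 1: 18, hour 2: 12, hour 3: 3, hour 4: 0, hour 5: 0, hour 6: 0.
Peak is 18.

18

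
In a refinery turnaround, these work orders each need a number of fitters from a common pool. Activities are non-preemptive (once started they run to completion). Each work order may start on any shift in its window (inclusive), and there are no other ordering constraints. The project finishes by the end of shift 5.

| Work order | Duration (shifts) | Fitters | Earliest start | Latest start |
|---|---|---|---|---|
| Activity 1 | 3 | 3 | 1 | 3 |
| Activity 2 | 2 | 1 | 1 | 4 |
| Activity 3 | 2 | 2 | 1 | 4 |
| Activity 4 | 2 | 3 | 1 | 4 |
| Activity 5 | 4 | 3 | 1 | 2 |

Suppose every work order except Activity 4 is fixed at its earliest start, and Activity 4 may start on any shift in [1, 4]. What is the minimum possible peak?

Activity 4@1: s1:12  s2:12  s3:6  s4:3  s5:0 → peak 12
Activity 4@2: s1:9  s2:12  s3:9  s4:3  s5:0 → peak 12
Activity 4@3: s1:9  s2:9  s3:9  s4:6  s5:0 → peak 9
Activity 4@4: s1:9  s2:9  s3:6  s4:6  s5:3 → peak 9
Best is Activity 4@3, peak 9.

9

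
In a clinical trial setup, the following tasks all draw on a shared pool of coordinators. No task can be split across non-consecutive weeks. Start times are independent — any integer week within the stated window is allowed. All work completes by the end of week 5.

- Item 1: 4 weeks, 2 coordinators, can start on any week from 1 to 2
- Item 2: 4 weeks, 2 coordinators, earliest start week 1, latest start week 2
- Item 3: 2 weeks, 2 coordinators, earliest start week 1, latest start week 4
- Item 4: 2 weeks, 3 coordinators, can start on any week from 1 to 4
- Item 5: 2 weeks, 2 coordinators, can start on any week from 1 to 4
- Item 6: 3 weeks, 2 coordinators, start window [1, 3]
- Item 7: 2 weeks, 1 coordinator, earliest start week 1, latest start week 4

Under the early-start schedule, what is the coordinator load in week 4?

4

At early start, week 4 has: Item 1, Item 2.
Demand: 2 + 2 = 4.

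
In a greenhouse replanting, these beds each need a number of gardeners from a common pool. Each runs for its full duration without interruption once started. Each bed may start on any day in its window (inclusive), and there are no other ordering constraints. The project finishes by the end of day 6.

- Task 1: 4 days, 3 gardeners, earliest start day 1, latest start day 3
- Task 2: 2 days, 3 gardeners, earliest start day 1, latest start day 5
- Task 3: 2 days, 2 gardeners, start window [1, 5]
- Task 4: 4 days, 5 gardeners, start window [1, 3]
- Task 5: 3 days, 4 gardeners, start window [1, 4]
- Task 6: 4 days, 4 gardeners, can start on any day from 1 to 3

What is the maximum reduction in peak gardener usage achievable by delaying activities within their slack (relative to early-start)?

5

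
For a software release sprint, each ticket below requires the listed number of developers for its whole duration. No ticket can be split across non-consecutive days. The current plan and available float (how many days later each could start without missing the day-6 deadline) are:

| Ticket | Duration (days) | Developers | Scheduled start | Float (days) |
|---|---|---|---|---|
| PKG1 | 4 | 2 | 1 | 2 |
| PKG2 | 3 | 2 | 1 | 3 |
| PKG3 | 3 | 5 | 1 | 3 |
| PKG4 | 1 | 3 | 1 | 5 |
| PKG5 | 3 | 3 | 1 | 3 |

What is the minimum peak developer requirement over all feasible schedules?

Early-start (PKG1@1, PKG2@1, PKG3@1, PKG4@1, PKG5@1) gives peak 15: d1:15  d2:12  d3:12  d4:2  d5:0  d6:0.
Shift PKG3→4, PKG4→5.
Schedule PKG1@1, PKG2@1, PKG3@4, PKG4@5, PKG5@1: d1:7  d2:7  d3:7  d4:7  d5:8  d6:5 — peak 8.

8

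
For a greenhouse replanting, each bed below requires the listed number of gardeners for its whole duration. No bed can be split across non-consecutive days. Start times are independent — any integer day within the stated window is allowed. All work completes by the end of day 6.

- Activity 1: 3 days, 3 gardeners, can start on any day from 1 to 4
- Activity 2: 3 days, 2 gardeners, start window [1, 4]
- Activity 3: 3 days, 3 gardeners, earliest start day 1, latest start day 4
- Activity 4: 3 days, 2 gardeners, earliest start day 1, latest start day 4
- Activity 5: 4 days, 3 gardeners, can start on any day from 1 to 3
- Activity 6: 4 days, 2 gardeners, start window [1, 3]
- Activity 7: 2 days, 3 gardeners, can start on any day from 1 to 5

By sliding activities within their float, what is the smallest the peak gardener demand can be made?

10

Early-start (Activity 1@1, Activity 2@1, Activity 3@1, Activity 4@1, Activity 5@1, Activity 6@1, Activity 7@1) gives peak 18: d1:18  d2:18  d3:15  d4:5  d5:0  d6:0.
Shift Activity 3→4, Activity 4→4, Activity 7→5.
Schedule Activity 1@1, Activity 2@1, Activity 3@4, Activity 4@4, Activity 5@1, Activity 6@1, Activity 7@5: d1:10  d2:10  d3:10  d4:10  d5:8  d6:8 — peak 10.
Total gardener-days = 56 over 6 days ⇒ peak ≥ ⌈56/6⌉ = 10, so 10 is optimal.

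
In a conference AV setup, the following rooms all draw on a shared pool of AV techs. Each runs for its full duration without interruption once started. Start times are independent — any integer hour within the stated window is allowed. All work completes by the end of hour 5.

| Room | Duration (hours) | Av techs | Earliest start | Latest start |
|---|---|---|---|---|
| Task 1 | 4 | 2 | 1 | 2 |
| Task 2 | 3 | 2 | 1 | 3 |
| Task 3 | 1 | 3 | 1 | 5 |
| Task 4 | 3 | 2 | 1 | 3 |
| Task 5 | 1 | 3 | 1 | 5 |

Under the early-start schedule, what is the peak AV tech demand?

Early-start schedule: Task 1@1, Task 2@1, Task 3@1, Task 4@1, Task 5@1.
Load per hour: hour 1: 12, hour 2: 6, hour 3: 6, hour 4: 2, hour 5: 0.
Peak is 12.

12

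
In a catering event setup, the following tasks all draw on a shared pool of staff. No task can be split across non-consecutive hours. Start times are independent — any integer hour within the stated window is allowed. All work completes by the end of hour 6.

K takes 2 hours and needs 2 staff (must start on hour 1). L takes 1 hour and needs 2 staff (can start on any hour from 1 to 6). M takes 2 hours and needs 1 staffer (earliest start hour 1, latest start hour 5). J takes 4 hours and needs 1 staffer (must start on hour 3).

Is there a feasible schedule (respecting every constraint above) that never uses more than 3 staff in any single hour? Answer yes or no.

Schedule K@1, L@3, M@1, J@3: h1:3  h2:3  h3:3  h4:1  h5:1  h6:1 — peak 3 ≤ 3.

yes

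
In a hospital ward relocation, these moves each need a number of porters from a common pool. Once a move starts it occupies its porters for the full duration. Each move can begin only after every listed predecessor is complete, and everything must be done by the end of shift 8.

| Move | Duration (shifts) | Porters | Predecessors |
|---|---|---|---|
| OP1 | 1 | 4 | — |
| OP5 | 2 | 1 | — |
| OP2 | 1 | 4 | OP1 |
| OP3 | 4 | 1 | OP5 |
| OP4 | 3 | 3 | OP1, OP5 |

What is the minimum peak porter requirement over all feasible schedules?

4

Early-start (OP1@1, OP5@1, OP2@2, OP3@3, OP4@3) gives peak 5: s1:5  s2:5  s3:4  s4:4  s5:4  s6:1  s7:0  s8:0.
Shift OP5→2, OP2→4, OP3→5, OP4→5.
Schedule OP1@1, OP5@2, OP2@4, OP3@5, OP4@5: s1:4  s2:1  s3:1  s4:4  s5:4  s6:4  s7:4  s8:1 — peak 4.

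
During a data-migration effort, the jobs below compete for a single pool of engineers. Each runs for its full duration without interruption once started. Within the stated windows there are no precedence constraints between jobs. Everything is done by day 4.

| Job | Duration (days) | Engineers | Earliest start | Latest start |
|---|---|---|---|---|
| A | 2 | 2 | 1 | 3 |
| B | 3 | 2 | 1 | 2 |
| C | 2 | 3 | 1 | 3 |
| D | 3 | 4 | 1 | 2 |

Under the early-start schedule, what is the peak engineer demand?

11

Early-start schedule: A@1, B@1, C@1, D@1.
Load per day: day 1: 11, day 2: 11, day 3: 6, day 4: 0.
Peak is 11.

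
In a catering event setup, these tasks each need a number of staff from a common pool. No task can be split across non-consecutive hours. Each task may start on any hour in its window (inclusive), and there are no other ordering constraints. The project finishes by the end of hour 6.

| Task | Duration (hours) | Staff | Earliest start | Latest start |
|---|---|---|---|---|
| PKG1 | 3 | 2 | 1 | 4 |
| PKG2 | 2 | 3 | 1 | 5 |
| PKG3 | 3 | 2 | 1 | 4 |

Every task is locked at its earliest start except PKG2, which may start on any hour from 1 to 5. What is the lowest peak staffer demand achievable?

PKG2@1: h1:7  h2:7  h3:4  h4:0  h5:0  h6:0 → peak 7
PKG2@2: h1:4  h2:7  h3:7  h4:0  h5:0  h6:0 → peak 7
PKG2@3: h1:4  h2:4  h3:7  h4:3  h5:0  h6:0 → peak 7
PKG2@4: h1:4  h2:4  h3:4  h4:3  h5:3  h6:0 → peak 4
PKG2@5: h1:4  h2:4  h3:4  h4:0  h5:3  h6:3 → peak 4
Best is PKG2@4, peak 4.

4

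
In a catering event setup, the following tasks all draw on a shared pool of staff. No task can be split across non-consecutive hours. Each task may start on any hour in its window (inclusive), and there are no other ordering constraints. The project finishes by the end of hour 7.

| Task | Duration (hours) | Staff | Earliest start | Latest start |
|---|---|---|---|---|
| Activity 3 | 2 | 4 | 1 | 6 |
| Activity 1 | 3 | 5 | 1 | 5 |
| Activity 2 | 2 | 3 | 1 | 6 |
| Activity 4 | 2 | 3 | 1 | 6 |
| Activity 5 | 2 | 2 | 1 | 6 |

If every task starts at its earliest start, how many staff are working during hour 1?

17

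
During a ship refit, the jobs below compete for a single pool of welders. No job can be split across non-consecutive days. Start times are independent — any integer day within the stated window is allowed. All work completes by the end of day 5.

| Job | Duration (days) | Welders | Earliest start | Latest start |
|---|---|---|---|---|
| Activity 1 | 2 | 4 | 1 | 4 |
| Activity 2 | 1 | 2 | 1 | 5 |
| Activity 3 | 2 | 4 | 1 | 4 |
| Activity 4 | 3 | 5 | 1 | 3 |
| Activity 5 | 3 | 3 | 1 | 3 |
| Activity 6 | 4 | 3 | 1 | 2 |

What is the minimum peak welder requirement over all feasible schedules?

11

Early-start (Activity 1@1, Activity 2@1, Activity 3@1, Activity 4@1, Activity 5@1, Activity 6@1) gives peak 21: d1:21  d2:19  d3:11  d4:3  d5:0.
Shift Activity 4→3, Activity 5→3, Activity 6→2.
Schedule Activity 1@1, Activity 2@1, Activity 3@1, Activity 4@3, Activity 5@3, Activity 6@2: d1:10  d2:11  d3:11  d4:11  d5:11 — peak 11.
Total welder-days = 54 over 5 days ⇒ peak ≥ ⌈54/5⌉ = 11, so 11 is optimal.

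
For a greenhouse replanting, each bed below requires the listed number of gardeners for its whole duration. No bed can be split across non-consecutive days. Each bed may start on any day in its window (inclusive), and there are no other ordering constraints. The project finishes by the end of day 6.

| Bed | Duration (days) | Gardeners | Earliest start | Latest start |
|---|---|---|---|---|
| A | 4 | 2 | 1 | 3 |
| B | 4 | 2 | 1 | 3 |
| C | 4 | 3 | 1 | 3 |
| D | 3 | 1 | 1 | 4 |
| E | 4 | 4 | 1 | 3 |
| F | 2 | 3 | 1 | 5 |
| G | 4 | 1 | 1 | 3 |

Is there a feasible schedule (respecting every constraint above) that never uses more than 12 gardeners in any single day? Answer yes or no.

no

The minimum achievable peak is 13; 12 < 13, so no feasible schedule stays within the cap.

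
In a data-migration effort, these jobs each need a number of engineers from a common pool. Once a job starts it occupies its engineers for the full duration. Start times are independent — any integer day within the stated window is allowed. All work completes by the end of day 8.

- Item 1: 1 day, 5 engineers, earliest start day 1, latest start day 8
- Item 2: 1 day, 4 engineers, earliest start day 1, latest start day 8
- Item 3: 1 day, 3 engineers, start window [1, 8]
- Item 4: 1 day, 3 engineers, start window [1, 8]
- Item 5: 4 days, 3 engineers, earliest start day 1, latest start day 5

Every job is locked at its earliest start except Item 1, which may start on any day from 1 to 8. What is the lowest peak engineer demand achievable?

Item 1@1: d1:18  d2:3  d3:3  d4:3  d5:0  d6:0  d7:0  d8:0 → peak 18
Item 1@2: d1:13  d2:8  d3:3  d4:3  d5:0  d6:0  d7:0  d8:0 → peak 13
Item 1@3: d1:13  d2:3  d3:8  d4:3  d5:0  d6:0  d7:0  d8:0 → peak 13
Item 1@4: d1:13  d2:3  d3:3  d4:8  d5:0  d6:0  d7:0  d8:0 → peak 13
Item 1@5: d1:13  d2:3  d3:3  d4:3  d5:5  d6:0  d7:0  d8:0 → peak 13
Item 1@6: d1:13  d2:3  d3:3  d4:3  d5:0  d6:5  d7:0  d8:0 → peak 13
Item 1@7: d1:13  d2:3  d3:3  d4:3  d5:0  d6:0  d7:5  d8:0 → peak 13
Item 1@8: d1:13  d2:3  d3:3  d4:3  d5:0  d6:0  d7:0  d8:5 → peak 13
Best is Item 1@2, peak 13.

13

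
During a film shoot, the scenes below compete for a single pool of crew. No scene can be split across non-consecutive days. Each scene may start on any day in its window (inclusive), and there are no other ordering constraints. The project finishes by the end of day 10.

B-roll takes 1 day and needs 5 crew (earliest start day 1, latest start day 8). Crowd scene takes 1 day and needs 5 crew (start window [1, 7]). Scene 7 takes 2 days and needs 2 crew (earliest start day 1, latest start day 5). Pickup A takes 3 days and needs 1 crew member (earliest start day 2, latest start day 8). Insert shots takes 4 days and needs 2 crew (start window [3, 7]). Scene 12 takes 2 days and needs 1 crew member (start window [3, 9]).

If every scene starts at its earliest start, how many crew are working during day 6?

2

At early start, day 6 has: Insert shots.
Demand: 2 = 2.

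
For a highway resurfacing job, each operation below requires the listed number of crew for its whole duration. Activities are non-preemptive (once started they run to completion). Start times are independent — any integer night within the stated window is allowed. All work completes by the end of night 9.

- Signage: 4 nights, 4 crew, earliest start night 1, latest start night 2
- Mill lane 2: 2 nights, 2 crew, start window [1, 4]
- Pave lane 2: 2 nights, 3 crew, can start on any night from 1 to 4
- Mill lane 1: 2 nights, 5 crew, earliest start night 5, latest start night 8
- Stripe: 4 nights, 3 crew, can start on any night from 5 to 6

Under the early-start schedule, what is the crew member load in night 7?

3

At early start, night 7 has: Stripe.
Demand: 3 = 3.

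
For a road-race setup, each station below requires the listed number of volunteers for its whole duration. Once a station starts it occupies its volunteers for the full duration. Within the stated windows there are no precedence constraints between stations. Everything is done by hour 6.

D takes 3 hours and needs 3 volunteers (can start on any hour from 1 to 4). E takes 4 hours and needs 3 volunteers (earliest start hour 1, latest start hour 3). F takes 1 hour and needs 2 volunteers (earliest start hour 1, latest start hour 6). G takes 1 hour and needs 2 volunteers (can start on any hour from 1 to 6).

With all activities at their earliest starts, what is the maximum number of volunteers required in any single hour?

Early-start schedule: D@1, E@1, F@1, G@1.
Load per hour: hour 1: 10, hour 2: 6, hour 3: 6, hour 4: 3, hour 5: 0, hour 6: 0.
Peak is 10.

10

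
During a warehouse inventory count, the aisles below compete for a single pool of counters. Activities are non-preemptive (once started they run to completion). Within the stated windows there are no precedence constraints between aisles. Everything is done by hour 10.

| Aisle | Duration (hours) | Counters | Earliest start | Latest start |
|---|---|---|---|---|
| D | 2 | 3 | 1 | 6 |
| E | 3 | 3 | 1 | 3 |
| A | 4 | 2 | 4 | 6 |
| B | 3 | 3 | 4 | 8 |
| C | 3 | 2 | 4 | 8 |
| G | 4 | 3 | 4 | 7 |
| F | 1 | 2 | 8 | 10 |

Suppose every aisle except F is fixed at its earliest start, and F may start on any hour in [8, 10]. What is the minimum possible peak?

F@8: h1:6  h2:6  h3:3  h4:10  h5:10  h6:10  h7:5  h8:2  h9:0  h10:0 → peak 10
F@9: h1:6  h2:6  h3:3  h4:10  h5:10  h6:10  h7:5  h8:0  h9:2  h10:0 → peak 10
F@10: h1:6  h2:6  h3:3  h4:10  h5:10  h6:10  h7:5  h8:0  h9:0  h10:2 → peak 10
Best is F@8, peak 10.

10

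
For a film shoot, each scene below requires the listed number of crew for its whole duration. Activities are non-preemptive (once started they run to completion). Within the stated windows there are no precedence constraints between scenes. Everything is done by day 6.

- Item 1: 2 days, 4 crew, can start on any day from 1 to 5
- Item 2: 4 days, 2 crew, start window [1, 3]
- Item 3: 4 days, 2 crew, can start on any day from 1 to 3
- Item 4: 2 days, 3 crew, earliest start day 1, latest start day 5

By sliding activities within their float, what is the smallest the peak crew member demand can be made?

6

Early-start (Item 1@1, Item 2@1, Item 3@1, Item 4@1) gives peak 11: d1:11  d2:11  d3:4  d4:4  d5:0  d6:0.
Shift Item 3→3, Item 4→5.
Schedule Item 1@1, Item 2@1, Item 3@3, Item 4@5: d1:6  d2:6  d3:4  d4:4  d5:5  d6:5 — peak 6.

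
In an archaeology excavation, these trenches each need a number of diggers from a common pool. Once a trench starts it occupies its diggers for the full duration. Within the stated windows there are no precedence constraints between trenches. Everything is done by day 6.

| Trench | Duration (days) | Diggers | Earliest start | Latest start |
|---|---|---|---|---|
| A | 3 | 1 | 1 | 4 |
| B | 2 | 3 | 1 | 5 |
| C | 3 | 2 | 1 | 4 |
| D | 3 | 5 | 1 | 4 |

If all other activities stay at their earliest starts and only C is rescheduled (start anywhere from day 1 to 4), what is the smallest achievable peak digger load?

9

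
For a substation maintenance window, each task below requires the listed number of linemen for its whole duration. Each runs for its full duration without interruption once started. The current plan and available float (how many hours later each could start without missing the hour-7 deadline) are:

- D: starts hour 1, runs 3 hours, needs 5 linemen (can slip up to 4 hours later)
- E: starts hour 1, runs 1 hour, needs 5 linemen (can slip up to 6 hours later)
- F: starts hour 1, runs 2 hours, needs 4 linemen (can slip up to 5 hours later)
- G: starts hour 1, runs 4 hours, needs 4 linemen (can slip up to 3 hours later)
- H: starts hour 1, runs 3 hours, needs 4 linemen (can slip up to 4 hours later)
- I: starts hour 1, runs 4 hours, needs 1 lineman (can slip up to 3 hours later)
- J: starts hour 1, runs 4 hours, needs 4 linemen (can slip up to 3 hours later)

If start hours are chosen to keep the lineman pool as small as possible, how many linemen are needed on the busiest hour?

12

Early-start (D@1, E@1, F@1, G@1, H@1, I@1, J@1) gives peak 27: h1:27  h2:22  h3:18  h4:9  h5:0  h6:0  h7:0.
Shift F→2, G→4, H→5, J→4.
Schedule D@1, E@1, F@2, G@4, H@5, I@1, J@4: h1:11  h2:10  h3:10  h4:9  h5:12  h6:12  h7:12 — peak 12.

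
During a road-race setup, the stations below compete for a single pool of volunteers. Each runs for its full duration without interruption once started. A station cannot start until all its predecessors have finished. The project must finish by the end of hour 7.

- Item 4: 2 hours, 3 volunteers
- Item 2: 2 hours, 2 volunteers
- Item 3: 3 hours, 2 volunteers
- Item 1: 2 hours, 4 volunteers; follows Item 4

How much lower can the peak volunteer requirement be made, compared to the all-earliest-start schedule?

3

Early-start peak: h1:7  h2:7  h3:6  h4:4  h5:0  h6:0  h7:0 ⇒ 7.
Leveled (Item 4@1, Item 2@3, Item 3@3, Item 1@6): h1:3  h2:3  h3:4  h4:4  h5:2  h6:4  h7:4 ⇒ 4.
Reduction 7 − 4 = 3.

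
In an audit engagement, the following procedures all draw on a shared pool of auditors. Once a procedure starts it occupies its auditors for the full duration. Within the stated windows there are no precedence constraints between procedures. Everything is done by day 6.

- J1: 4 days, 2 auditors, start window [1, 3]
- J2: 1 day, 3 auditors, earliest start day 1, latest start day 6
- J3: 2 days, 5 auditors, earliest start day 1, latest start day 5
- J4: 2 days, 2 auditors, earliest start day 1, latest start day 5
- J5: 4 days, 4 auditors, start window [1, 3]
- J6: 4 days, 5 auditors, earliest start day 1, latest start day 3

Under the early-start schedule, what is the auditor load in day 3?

11

At early start, day 3 has: J1, J5, J6.
Demand: 2 + 4 + 5 = 11.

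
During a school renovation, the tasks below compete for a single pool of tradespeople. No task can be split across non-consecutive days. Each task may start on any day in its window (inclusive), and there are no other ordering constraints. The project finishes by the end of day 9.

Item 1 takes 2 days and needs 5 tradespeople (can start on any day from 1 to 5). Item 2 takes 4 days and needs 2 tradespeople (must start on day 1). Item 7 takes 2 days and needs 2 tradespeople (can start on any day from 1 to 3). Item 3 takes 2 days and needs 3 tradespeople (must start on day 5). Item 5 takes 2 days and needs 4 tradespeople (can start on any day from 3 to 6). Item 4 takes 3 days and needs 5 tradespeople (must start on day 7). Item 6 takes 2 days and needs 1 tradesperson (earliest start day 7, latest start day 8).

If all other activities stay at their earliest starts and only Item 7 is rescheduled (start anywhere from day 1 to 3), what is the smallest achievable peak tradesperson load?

8

Item 7@1: d1:9  d2:9  d3:6  d4:6  d5:3  d6:3  d7:6  d8:6  d9:5 → peak 9
Item 7@2: d1:7  d2:9  d3:8  d4:6  d5:3  d6:3  d7:6  d8:6  d9:5 → peak 9
Item 7@3: d1:7  d2:7  d3:8  d4:8  d5:3  d6:3  d7:6  d8:6  d9:5 → peak 8
Best is Item 7@3, peak 8.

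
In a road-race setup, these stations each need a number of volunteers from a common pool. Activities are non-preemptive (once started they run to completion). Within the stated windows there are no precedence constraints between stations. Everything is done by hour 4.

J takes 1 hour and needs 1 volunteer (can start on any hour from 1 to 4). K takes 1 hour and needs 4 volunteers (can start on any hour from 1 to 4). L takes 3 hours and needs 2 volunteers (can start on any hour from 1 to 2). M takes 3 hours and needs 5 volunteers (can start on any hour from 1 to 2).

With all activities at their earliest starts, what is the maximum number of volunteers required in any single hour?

12

Early-start schedule: J@1, K@1, L@1, M@1.
Load per hour: hour 1: 12, hour 2: 7, hour 3: 7, hour 4: 0.
Peak is 12.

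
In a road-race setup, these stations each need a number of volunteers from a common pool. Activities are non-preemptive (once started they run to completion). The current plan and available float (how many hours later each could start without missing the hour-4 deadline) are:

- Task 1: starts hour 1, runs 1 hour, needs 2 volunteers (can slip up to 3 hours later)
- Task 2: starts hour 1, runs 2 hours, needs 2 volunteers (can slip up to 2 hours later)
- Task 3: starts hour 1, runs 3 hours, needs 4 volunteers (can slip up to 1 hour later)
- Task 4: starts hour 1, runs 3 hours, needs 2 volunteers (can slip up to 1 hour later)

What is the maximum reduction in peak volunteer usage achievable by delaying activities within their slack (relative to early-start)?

2

Early-start peak: h1:10  h2:8  h3:6  h4:0 ⇒ 10.
Leveled (Task 1@1, Task 2@1, Task 3@1, Task 4@2): h1:8  h2:8  h3:6  h4:2 ⇒ 8.
Reduction 10 − 8 = 2.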